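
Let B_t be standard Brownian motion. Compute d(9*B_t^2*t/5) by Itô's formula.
d(9*B_t^2*t/5) = (9*B_t^2/5 + 9*t/5) dt + (18*B_t*t/5) dB_t

Itô's formula for f(t, x): d f(t, B_t) = (f_t + (1/2) f_xx) dt + f_x dB_t. Compute partials of f(t, x) = 9*t*x^2/5:
  f_t(t,x)  = 9*x^2/5
  f_x(t,x)  = 18*t*x/5
  f_xx(t,x) = 18*t/5
Assemble drift = f_t + (1/2) f_xx = 9*t/5 + 9*x^2/5 and diffusion = f_x = 18*t*x/5. Substituting x = B_t:
  d(9*B_t^2*t/5) = (9*B_t^2/5 + 9*t/5) dt + (18*B_t*t/5) dB_t.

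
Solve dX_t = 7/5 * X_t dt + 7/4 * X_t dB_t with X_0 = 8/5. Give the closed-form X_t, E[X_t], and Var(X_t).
X_t = 8/5 * exp((-21/160) t + (7/4) B_t); E[X_t] = 8*exp(7*t/5)/5; Var(X_t) = 64*(exp(49*t/16) - 1)*exp(14*t/5)/25

For GBM dX = mu X dt + sigma X dB with X_0 = x_0, apply Itô to Y = log X: dY = (mu - sigma^2/2) dt + sigma dB, so Y_t = log(x_0) + (mu - sigma^2/2) t + sigma B_t and hence X_t = x_0 * exp((mu - sigma^2/2) t + sigma B_t).
With mu = 7/5, sigma = 7/4, x_0 = 8/5, this gives:
  X_t = 8/5 * exp((-21/160) * t + (7/4) * B_t).
Since sigma*B_t ~ Normal(0, sigma^2 t), E[exp(sigma*B_t)] = exp(sigma^2 t / 2); so E[X_t] = x_0 * exp((mu - sigma^2/2) t) * exp(sigma^2 t / 2) = x_0 * exp(mu t) = 8*exp(7*t/5)/5.
Var(X_t) = E[X_t^2] - (E[X_t])^2 = x_0^2 * exp(2 mu t) * (exp(sigma^2 t) - 1) = 64*(exp(49*t/16) - 1)*exp(14*t/5)/25.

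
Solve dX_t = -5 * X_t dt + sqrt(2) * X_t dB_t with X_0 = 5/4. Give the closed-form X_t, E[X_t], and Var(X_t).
X_t = 5/4 * exp((-6) t + (sqrt(2)) B_t); E[X_t] = 5*exp(-5*t)/4; Var(X_t) = (25*exp(2*t) - 25)*exp(-10*t)/16

For GBM dX = mu X dt + sigma X dB with X_0 = x_0, apply Itô to Y = log X: dY = (mu - sigma^2/2) dt + sigma dB, so Y_t = log(x_0) + (mu - sigma^2/2) t + sigma B_t and hence X_t = x_0 * exp((mu - sigma^2/2) t + sigma B_t).
With mu = -5, sigma = sqrt(2), x_0 = 5/4, this gives:
  X_t = 5/4 * exp((-6) * t + (sqrt(2)) * B_t).
Since sigma*B_t ~ Normal(0, sigma^2 t), E[exp(sigma*B_t)] = exp(sigma^2 t / 2); so E[X_t] = x_0 * exp((mu - sigma^2/2) t) * exp(sigma^2 t / 2) = x_0 * exp(mu t) = 5*exp(-5*t)/4.
Var(X_t) = E[X_t^2] - (E[X_t])^2 = x_0^2 * exp(2 mu t) * (exp(sigma^2 t) - 1) = (25*exp(2*t) - 25)*exp(-10*t)/16.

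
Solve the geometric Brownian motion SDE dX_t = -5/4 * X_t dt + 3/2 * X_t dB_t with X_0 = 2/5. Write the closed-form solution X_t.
X_t = 2/5 * exp((-19/8) * t + (3/2) * B_t)

For GBM dX = mu X dt + sigma X dB with X_0 = x_0, apply Itô to Y = log X: dY = (mu - sigma^2/2) dt + sigma dB, so Y_t = log(x_0) + (mu - sigma^2/2) t + sigma B_t and hence X_t = x_0 * exp((mu - sigma^2/2) t + sigma B_t).
With mu = -5/4, sigma = 3/2, x_0 = 2/5, this gives:
  X_t = 2/5 * exp((-19/8) * t + (3/2) * B_t).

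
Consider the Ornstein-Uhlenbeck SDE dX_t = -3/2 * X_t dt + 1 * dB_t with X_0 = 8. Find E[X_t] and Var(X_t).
E[X_t] = 8*exp(-3*t/2); Var(X_t) = 1/3 - exp(-3*t)/3

The OU SDE dX = -theta X dt + sigma dB admits the integrating factor exp(theta t): d(exp(theta t) X_t) = sigma exp(theta t) dB_t. Integrating from 0 to t:
  X_t = x_0 * exp(-theta t) + sigma * int_0^t exp(-theta (t-s)) dB_s.
The Itô integral has mean 0 and (by the Itô isometry) variance sigma^2 * int_0^t exp(-2 theta (t - s)) ds = sigma^2 * (1 - exp(-2 theta t)) / (2 theta).
With theta = 3/2, sigma = 1, x_0 = 8:
  E[X_t] = 8 * exp(-3/2 t) = 8*exp(-3*t/2)
  Var(X_t) = (1)^2 * (1 - exp(-2*3/2 t)) / (2 * 3/2) = 1/3 - exp(-3*t)/3.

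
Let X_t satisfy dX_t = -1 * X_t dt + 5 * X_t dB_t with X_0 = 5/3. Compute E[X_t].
E[X_t] = 5*exp(-t)/3

For GBM dX = mu X dt + sigma X dB with X_0 = x_0, apply Itô to Y = log X: dY = (mu - sigma^2/2) dt + sigma dB, so Y_t = log(x_0) + (mu - sigma^2/2) t + sigma B_t and hence X_t = x_0 * exp((mu - sigma^2/2) t + sigma B_t).
With mu = -1, sigma = 5, x_0 = 5/3, this gives:
  X_t = 5/3 * exp((-27/2) * t + (5) * B_t).
Since sigma*B_t ~ Normal(0, sigma^2 t), E[exp(sigma*B_t)] = exp(sigma^2 t / 2); so E[X_t] = x_0 * exp((mu - sigma^2/2) t) * exp(sigma^2 t / 2) = x_0 * exp(mu t) = 5*exp(-t)/3.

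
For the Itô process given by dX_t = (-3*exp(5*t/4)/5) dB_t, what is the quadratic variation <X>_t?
<X>_t = 18*exp(5*t/2)/125 - 18/125

For an Itô process dX_t = a(t) dt + b(t) dB_t, the quadratic variation is <X>_t = int_0^t b(s)^2 ds (the drift term does not contribute). Here b(s) = -3*exp(5*s/4)/5, so
  b(s)^2 = 9*exp(5*s/2)/25.
Integrating from 0 to t:
  <X>_t = int_0^t (9*exp(5*s/2)/25) ds = 18*exp(5*t/2)/125 - 18/125.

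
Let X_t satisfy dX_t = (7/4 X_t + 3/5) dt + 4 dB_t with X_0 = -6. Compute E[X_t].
E[X_t] = -198*exp(7*t/4)/35 - 12/35

Taking expectations and using E[dB_t] = 0, the mean m(t) = E[X_t] satisfies the ODE m'(t) = a m(t) + b with m(0) = x_0. With a = 7/4, b = 3/5, x_0 = -6, the solution is
  m(t) = x_0 * exp(a t) + (b/a) * (exp(a t) - 1)
       = (-6) * exp((7/4) t) + ((3/5)/(7/4)) * (exp((7/4) t) - 1)
       = -198*exp(7*t/4)/35 - 12/35.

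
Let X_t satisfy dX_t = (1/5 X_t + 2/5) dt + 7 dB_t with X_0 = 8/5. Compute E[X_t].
E[X_t] = 18*exp(t/5)/5 - 2

Taking expectations and using E[dB_t] = 0, the mean m(t) = E[X_t] satisfies the ODE m'(t) = a m(t) + b with m(0) = x_0. With a = 1/5, b = 2/5, x_0 = 8/5, the solution is
  m(t) = x_0 * exp(a t) + (b/a) * (exp(a t) - 1)
       = (8/5) * exp((1/5) t) + ((2/5)/(1/5)) * (exp((1/5) t) - 1)
       = 18*exp(t/5)/5 - 2.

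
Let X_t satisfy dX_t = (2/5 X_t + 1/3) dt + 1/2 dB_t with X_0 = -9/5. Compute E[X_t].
E[X_t] = -29*exp(2*t/5)/30 - 5/6

Taking expectations and using E[dB_t] = 0, the mean m(t) = E[X_t] satisfies the ODE m'(t) = a m(t) + b with m(0) = x_0. With a = 2/5, b = 1/3, x_0 = -9/5, the solution is
  m(t) = x_0 * exp(a t) + (b/a) * (exp(a t) - 1)
       = (-9/5) * exp((2/5) t) + ((1/3)/(2/5)) * (exp((2/5) t) - 1)
       = -29*exp(2*t/5)/30 - 5/6.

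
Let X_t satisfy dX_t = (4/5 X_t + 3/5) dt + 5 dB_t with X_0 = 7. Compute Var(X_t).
Var(X_t) = 125*exp(8*t/5)/8 - 125/8

The variance V(t) = Var(X_t) satisfies V'(t) = 2 a V(t) + c^2 with V(0) = 0 (drift coefficient is linear in X, diffusion is constant). With a = 4/5, c = 5, the solution is
  V(t) = (c^2 / (2 a)) * (exp(2 a t) - 1)
       = (5^2 / (2*(4/5))) * (exp((8/5) t) - 1)
       = 125*exp(8*t/5)/8 - 125/8.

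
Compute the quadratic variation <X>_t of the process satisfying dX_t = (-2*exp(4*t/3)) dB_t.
<X>_t = 3*exp(8*t/3)/2 - 3/2

For an Itô process dX_t = a(t) dt + b(t) dB_t, the quadratic variation is <X>_t = int_0^t b(s)^2 ds (the drift term does not contribute). Here b(s) = -2*exp(4*s/3), so
  b(s)^2 = 4*exp(8*s/3).
Integrating from 0 to t:
  <X>_t = int_0^t (4*exp(8*s/3)) ds = 3*exp(8*t/3)/2 - 3/2.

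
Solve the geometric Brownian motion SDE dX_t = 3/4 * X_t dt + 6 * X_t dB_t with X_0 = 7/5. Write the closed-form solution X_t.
X_t = 7/5 * exp((-69/4) * t + (6) * B_t)

For GBM dX = mu X dt + sigma X dB with X_0 = x_0, apply Itô to Y = log X: dY = (mu - sigma^2/2) dt + sigma dB, so Y_t = log(x_0) + (mu - sigma^2/2) t + sigma B_t and hence X_t = x_0 * exp((mu - sigma^2/2) t + sigma B_t).
With mu = 3/4, sigma = 6, x_0 = 7/5, this gives:
  X_t = 7/5 * exp((-69/4) * t + (6) * B_t).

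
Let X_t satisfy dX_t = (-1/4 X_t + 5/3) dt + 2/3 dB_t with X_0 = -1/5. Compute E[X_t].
E[X_t] = 20/3 - 103*exp(-t/4)/15

Taking expectations and using E[dB_t] = 0, the mean m(t) = E[X_t] satisfies the ODE m'(t) = a m(t) + b with m(0) = x_0. With a = -1/4, b = 5/3, x_0 = -1/5, the solution is
  m(t) = x_0 * exp(a t) + (b/a) * (exp(a t) - 1)
       = (-1/5) * exp((-1/4) t) + ((5/3)/(-1/4)) * (exp((-1/4) t) - 1)
       = 20/3 - 103*exp(-t/4)/15.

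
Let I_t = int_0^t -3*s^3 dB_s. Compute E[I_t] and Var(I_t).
E[I_t] = 0; Var(I_t) = 9*t^7/7

The Itô integral of a deterministic integrand f(s) has mean 0 because each increment f(s) * (B_{s+ds} - B_s) has mean 0. By the Itô isometry:
  Var( int_0^t f(s) dB_s ) = E[ (int_0^t f(s) dB_s)^2 ] = int_0^t f(s)^2 ds.
Here f(s) = -3*s^3, so f(s)^2 = 9*s^6. Integrate:
  int_0^t (9*s^6) ds = 9*t^7/7.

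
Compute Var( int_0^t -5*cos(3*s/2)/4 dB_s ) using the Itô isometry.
Var = 25*t/32 + 25*sin(3*t)/96

The Itô integral of a deterministic integrand f(s) has mean 0 because each increment f(s) * (B_{s+ds} - B_s) has mean 0. By the Itô isometry:
  Var( int_0^t f(s) dB_s ) = E[ (int_0^t f(s) dB_s)^2 ] = int_0^t f(s)^2 ds.
Here f(s) = -5*cos(3*s/2)/4, so f(s)^2 = 25*cos(3*s/2)^2/16. Integrate:
  int_0^t (25*cos(3*s/2)^2/16) ds = 25*t/32 + 25*sin(3*t)/96.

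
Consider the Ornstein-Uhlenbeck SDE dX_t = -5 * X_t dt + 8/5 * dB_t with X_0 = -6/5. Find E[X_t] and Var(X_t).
E[X_t] = -6*exp(-5*t)/5; Var(X_t) = 32/125 - 32*exp(-10*t)/125

The OU SDE dX = -theta X dt + sigma dB admits the integrating factor exp(theta t): d(exp(theta t) X_t) = sigma exp(theta t) dB_t. Integrating from 0 to t:
  X_t = x_0 * exp(-theta t) + sigma * int_0^t exp(-theta (t-s)) dB_s.
The Itô integral has mean 0 and (by the Itô isometry) variance sigma^2 * int_0^t exp(-2 theta (t - s)) ds = sigma^2 * (1 - exp(-2 theta t)) / (2 theta).
With theta = 5, sigma = 8/5, x_0 = -6/5:
  E[X_t] = -6/5 * exp(-5 t) = -6*exp(-5*t)/5
  Var(X_t) = (8/5)^2 * (1 - exp(-2*5 t)) / (2 * 5) = 32/125 - 32*exp(-10*t)/125.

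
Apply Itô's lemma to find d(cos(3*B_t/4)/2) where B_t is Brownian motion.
d(cos(3*B_t/4)/2) = (-9*cos(3*B_t/4)/64) dt + (-3*sin(3*B_t/4)/8) dB_t

Itô's formula for f(B_t) gives d f(B_t) = f'(B_t) dB_t + (1/2) f''(B_t) dt. Compute derivatives of f(x) = cos(3*x/4)/2:
  f'(x)  = -3*sin(3*x/4)/8
  f''(x) = -9*cos(3*x/4)/32
Substitute x = B_t and multiply the f'' term by 1/2:
  drift     = (1/2) * (-9*cos(3*x/4)/32) evaluated at B_t = -9*cos(3*B_t/4)/64
  diffusion = (-3*sin(3*x/4)/8) evaluated at B_t = -3*sin(3*B_t/4)/8
Therefore d(cos(3*B_t/4)/2) = (-9*cos(3*B_t/4)/64) dt + (-3*sin(3*B_t/4)/8) dB_t.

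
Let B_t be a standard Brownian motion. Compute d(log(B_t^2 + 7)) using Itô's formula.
d(log(B_t^2 + 7)) = ((7 - B_t^2)/(B_t^2 + 7)^2) dt + (2*B_t/(B_t^2 + 7)) dB_t

Itô's formula for f(B_t) gives d f(B_t) = f'(B_t) dB_t + (1/2) f''(B_t) dt. Compute derivatives of f(x) = log(x^2 + 7):
  f'(x)  = 2*x/(x^2 + 7)
  f''(x) = 2*(7 - x^2)/(x^2 + 7)^2
Substitute x = B_t and multiply the f'' term by 1/2:
  drift     = (1/2) * (2*(7 - x^2)/(x^2 + 7)^2) evaluated at B_t = (7 - B_t^2)/(B_t^2 + 7)^2
  diffusion = (2*x/(x^2 + 7)) evaluated at B_t = 2*B_t/(B_t^2 + 7)
Therefore d(log(B_t^2 + 7)) = ((7 - B_t^2)/(B_t^2 + 7)^2) dt + (2*B_t/(B_t^2 + 7)) dB_t.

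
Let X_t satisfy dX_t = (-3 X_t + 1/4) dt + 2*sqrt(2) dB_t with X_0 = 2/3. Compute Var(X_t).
Var(X_t) = 4/3 - 4*exp(-6*t)/3

The variance V(t) = Var(X_t) satisfies V'(t) = 2 a V(t) + c^2 with V(0) = 0 (drift coefficient is linear in X, diffusion is constant). With a = -3, c = 2*sqrt(2), the solution is
  V(t) = (c^2 / (2 a)) * (exp(2 a t) - 1)
       = ((2*sqrt(2))^2 / (2*(-3))) * (exp((-6) t) - 1)
       = 4/3 - 4*exp(-6*t)/3.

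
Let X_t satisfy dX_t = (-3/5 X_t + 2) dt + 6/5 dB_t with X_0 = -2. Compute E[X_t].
E[X_t] = 10/3 - 16*exp(-3*t/5)/3

Taking expectations and using E[dB_t] = 0, the mean m(t) = E[X_t] satisfies the ODE m'(t) = a m(t) + b with m(0) = x_0. With a = -3/5, b = 2, x_0 = -2, the solution is
  m(t) = x_0 * exp(a t) + (b/a) * (exp(a t) - 1)
       = (-2) * exp((-3/5) t) + (2/(-3/5)) * (exp((-3/5) t) - 1)
       = 10/3 - 16*exp(-3*t/5)/3.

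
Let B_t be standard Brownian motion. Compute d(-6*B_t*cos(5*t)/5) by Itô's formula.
d(-6*B_t*cos(5*t)/5) = (6*B_t*sin(5*t)) dt + (-6*cos(5*t)/5) dB_t

Itô's formula for f(t, x): d f(t, B_t) = (f_t + (1/2) f_xx) dt + f_x dB_t. Compute partials of f(t, x) = -6*x*cos(5*t)/5:
  f_t(t,x)  = 6*x*sin(5*t)
  f_x(t,x)  = -6*cos(5*t)/5
  f_xx(t,x) = 0
Assemble drift = f_t + (1/2) f_xx = 6*x*sin(5*t) and diffusion = f_x = -6*cos(5*t)/5. Substituting x = B_t:
  d(-6*B_t*cos(5*t)/5) = (6*B_t*sin(5*t)) dt + (-6*cos(5*t)/5) dB_t.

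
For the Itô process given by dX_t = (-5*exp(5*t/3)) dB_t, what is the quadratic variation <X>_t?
<X>_t = 15*exp(10*t/3)/2 - 15/2

For an Itô process dX_t = a(t) dt + b(t) dB_t, the quadratic variation is <X>_t = int_0^t b(s)^2 ds (the drift term does not contribute). Here b(s) = -5*exp(5*s/3), so
  b(s)^2 = 25*exp(10*s/3).
Integrating from 0 to t:
  <X>_t = int_0^t (25*exp(10*s/3)) ds = 15*exp(10*t/3)/2 - 15/2.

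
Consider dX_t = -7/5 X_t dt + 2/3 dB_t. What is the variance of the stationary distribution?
lim Var(X_t) = 10/63

The OU SDE dX = -theta X dt + sigma dB admits the integrating factor exp(theta t): d(exp(theta t) X_t) = sigma exp(theta t) dB_t. Integrating from 0 to t gives X_t = x_0 * exp(-theta t) + sigma * int_0^t exp(-theta (t-s)) dB_s for any initial x_0. The Itô integral has variance (by the Itô isometry) sigma^2 * int_0^t exp(-2 theta (t - s)) ds = sigma^2 * (1 - exp(-2 theta t)) / (2 theta), independent of x_0.
With theta = 7/5, sigma = 2/3:
  Var(X_t) = (2/3)^2 * (1 - exp(-2*7/5 t)) / (2 * 7/5) = 10/63 - 10*exp(-14*t/5)/63.
As t -> infinity, exp(-2*7/5 t) -> 0, so the stationary variance is sigma^2 / (2 theta) = 10/63.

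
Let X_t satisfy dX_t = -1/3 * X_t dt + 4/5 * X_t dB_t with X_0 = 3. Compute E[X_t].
E[X_t] = 3*exp(-t/3)

For GBM dX = mu X dt + sigma X dB with X_0 = x_0, apply Itô to Y = log X: dY = (mu - sigma^2/2) dt + sigma dB, so Y_t = log(x_0) + (mu - sigma^2/2) t + sigma B_t and hence X_t = x_0 * exp((mu - sigma^2/2) t + sigma B_t).
With mu = -1/3, sigma = 4/5, x_0 = 3, this gives:
  X_t = 3 * exp((-49/75) * t + (4/5) * B_t).
Since sigma*B_t ~ Normal(0, sigma^2 t), E[exp(sigma*B_t)] = exp(sigma^2 t / 2); so E[X_t] = x_0 * exp((mu - sigma^2/2) t) * exp(sigma^2 t / 2) = x_0 * exp(mu t) = 3*exp(-t/3).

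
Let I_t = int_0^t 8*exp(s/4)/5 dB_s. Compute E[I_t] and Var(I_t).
E[I_t] = 0; Var(I_t) = 128*exp(t/2)/25 - 128/25

The Itô integral of a deterministic integrand f(s) has mean 0 because each increment f(s) * (B_{s+ds} - B_s) has mean 0. By the Itô isometry:
  Var( int_0^t f(s) dB_s ) = E[ (int_0^t f(s) dB_s)^2 ] = int_0^t f(s)^2 ds.
Here f(s) = 8*exp(s/4)/5, so f(s)^2 = 64*exp(s/2)/25. Integrate:
  int_0^t (64*exp(s/2)/25) ds = 128*exp(t/2)/25 - 128/25.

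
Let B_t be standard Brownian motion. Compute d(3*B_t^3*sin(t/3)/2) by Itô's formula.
d(3*B_t^3*sin(t/3)/2) = (B_t*(B_t^2*cos(t/3) + 9*sin(t/3))/2) dt + (9*B_t^2*sin(t/3)/2) dB_t

Itô's formula for f(t, x): d f(t, B_t) = (f_t + (1/2) f_xx) dt + f_x dB_t. Compute partials of f(t, x) = 3*x^3*sin(t/3)/2:
  f_t(t,x)  = x^3*cos(t/3)/2
  f_x(t,x)  = 9*x^2*sin(t/3)/2
  f_xx(t,x) = 9*x*sin(t/3)
Assemble drift = f_t + (1/2) f_xx = x*(x^2*cos(t/3) + 9*sin(t/3))/2 and diffusion = f_x = 9*x^2*sin(t/3)/2. Substituting x = B_t:
  d(3*B_t^3*sin(t/3)/2) = (B_t*(B_t^2*cos(t/3) + 9*sin(t/3))/2) dt + (9*B_t^2*sin(t/3)/2) dB_t.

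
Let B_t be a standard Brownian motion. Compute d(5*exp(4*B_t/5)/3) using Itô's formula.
d(5*exp(4*B_t/5)/3) = (8*exp(4*B_t/5)/15) dt + (4*exp(4*B_t/5)/3) dB_t

Itô's formula for f(B_t) gives d f(B_t) = f'(B_t) dB_t + (1/2) f''(B_t) dt. Compute derivatives of f(x) = 5*exp(4*x/5)/3:
  f'(x)  = 4*exp(4*x/5)/3
  f''(x) = 16*exp(4*x/5)/15
Substitute x = B_t and multiply the f'' term by 1/2:
  drift     = (1/2) * (16*exp(4*x/5)/15) evaluated at B_t = 8*exp(4*B_t/5)/15
  diffusion = (4*exp(4*x/5)/3) evaluated at B_t = 4*exp(4*B_t/5)/3
Therefore d(5*exp(4*B_t/5)/3) = (8*exp(4*B_t/5)/15) dt + (4*exp(4*B_t/5)/3) dB_t.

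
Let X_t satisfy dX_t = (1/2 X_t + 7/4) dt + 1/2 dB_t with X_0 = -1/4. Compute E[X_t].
E[X_t] = 13*exp(t/2)/4 - 7/2

Taking expectations and using E[dB_t] = 0, the mean m(t) = E[X_t] satisfies the ODE m'(t) = a m(t) + b with m(0) = x_0. With a = 1/2, b = 7/4, x_0 = -1/4, the solution is
  m(t) = x_0 * exp(a t) + (b/a) * (exp(a t) - 1)
       = (-1/4) * exp((1/2) t) + ((7/4)/(1/2)) * (exp((1/2) t) - 1)
       = 13*exp(t/2)/4 - 7/2.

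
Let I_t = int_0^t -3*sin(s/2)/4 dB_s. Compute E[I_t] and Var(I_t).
E[I_t] = 0; Var(I_t) = 9*t/32 - 9*sin(t)/32

The Itô integral of a deterministic integrand f(s) has mean 0 because each increment f(s) * (B_{s+ds} - B_s) has mean 0. By the Itô isometry:
  Var( int_0^t f(s) dB_s ) = E[ (int_0^t f(s) dB_s)^2 ] = int_0^t f(s)^2 ds.
Here f(s) = -3*sin(s/2)/4, so f(s)^2 = 9*sin(s/2)^2/16. Integrate:
  int_0^t (9*sin(s/2)^2/16) ds = 9*t/32 - 9*sin(t)/32.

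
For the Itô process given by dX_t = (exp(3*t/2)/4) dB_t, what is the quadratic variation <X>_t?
<X>_t = exp(3*t)/48 - 1/48

For an Itô process dX_t = a(t) dt + b(t) dB_t, the quadratic variation is <X>_t = int_0^t b(s)^2 ds (the drift term does not contribute). Here b(s) = exp(3*s/2)/4, so
  b(s)^2 = exp(3*s)/16.
Integrating from 0 to t:
  <X>_t = int_0^t (exp(3*s)/16) ds = exp(3*t)/48 - 1/48.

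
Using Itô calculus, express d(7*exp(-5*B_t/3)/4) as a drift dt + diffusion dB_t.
d(7*exp(-5*B_t/3)/4) = (175*exp(-5*B_t/3)/72) dt + (-35*exp(-5*B_t/3)/12) dB_t

Itô's formula for f(B_t) gives d f(B_t) = f'(B_t) dB_t + (1/2) f''(B_t) dt. Compute derivatives of f(x) = 7*exp(-5*x/3)/4:
  f'(x)  = -35*exp(-5*x/3)/12
  f''(x) = 175*exp(-5*x/3)/36
Substitute x = B_t and multiply the f'' term by 1/2:
  drift     = (1/2) * (175*exp(-5*x/3)/36) evaluated at B_t = 175*exp(-5*B_t/3)/72
  diffusion = (-35*exp(-5*x/3)/12) evaluated at B_t = -35*exp(-5*B_t/3)/12
Therefore d(7*exp(-5*B_t/3)/4) = (175*exp(-5*B_t/3)/72) dt + (-35*exp(-5*B_t/3)/12) dB_t.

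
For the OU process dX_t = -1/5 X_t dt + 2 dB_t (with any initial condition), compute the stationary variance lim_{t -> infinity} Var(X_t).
lim Var(X_t) = 10

The OU SDE dX = -theta X dt + sigma dB admits the integrating factor exp(theta t): d(exp(theta t) X_t) = sigma exp(theta t) dB_t. Integrating from 0 to t gives X_t = x_0 * exp(-theta t) + sigma * int_0^t exp(-theta (t-s)) dB_s for any initial x_0. The Itô integral has variance (by the Itô isometry) sigma^2 * int_0^t exp(-2 theta (t - s)) ds = sigma^2 * (1 - exp(-2 theta t)) / (2 theta), independent of x_0.
With theta = 1/5, sigma = 2:
  Var(X_t) = (2)^2 * (1 - exp(-2*1/5 t)) / (2 * 1/5) = 10 - 10*exp(-2*t/5).
As t -> infinity, exp(-2*1/5 t) -> 0, so the stationary variance is sigma^2 / (2 theta) = 10.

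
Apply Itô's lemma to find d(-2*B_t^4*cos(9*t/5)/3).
d(-2*B_t^4*cos(9*t/5)/3) = (B_t^2*(6*B_t^2*sin(9*t/5)/5 - 4*cos(9*t/5))) dt + (-8*B_t^3*cos(9*t/5)/3) dB_t

Itô's formula for f(t, x): d f(t, B_t) = (f_t + (1/2) f_xx) dt + f_x dB_t. Compute partials of f(t, x) = -2*x^4*cos(9*t/5)/3:
  f_t(t,x)  = 6*x^4*sin(9*t/5)/5
  f_x(t,x)  = -8*x^3*cos(9*t/5)/3
  f_xx(t,x) = -8*x^2*cos(9*t/5)
Assemble drift = f_t + (1/2) f_xx = x^2*(6*x^2*sin(9*t/5)/5 - 4*cos(9*t/5)) and diffusion = f_x = -8*x^3*cos(9*t/5)/3. Substituting x = B_t:
  d(-2*B_t^4*cos(9*t/5)/3) = (B_t^2*(6*B_t^2*sin(9*t/5)/5 - 4*cos(9*t/5))) dt + (-8*B_t^3*cos(9*t/5)/3) dB_t.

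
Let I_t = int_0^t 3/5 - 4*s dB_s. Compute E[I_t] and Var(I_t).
E[I_t] = 0; Var(I_t) = t*(400*t^2 - 180*t + 27)/75

The Itô integral of a deterministic integrand f(s) has mean 0 because each increment f(s) * (B_{s+ds} - B_s) has mean 0. By the Itô isometry:
  Var( int_0^t f(s) dB_s ) = E[ (int_0^t f(s) dB_s)^2 ] = int_0^t f(s)^2 ds.
Here f(s) = 3/5 - 4*s, so f(s)^2 = (20*s - 3)^2/25. Integrate:
  int_0^t ((20*s - 3)^2/25) ds = t*(400*t^2 - 180*t + 27)/75.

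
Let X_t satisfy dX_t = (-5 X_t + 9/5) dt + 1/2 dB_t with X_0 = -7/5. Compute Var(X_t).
Var(X_t) = 1/40 - exp(-10*t)/40

The variance V(t) = Var(X_t) satisfies V'(t) = 2 a V(t) + c^2 with V(0) = 0 (drift coefficient is linear in X, diffusion is constant). With a = -5, c = 1/2, the solution is
  V(t) = (c^2 / (2 a)) * (exp(2 a t) - 1)
       = ((1/2)^2 / (2*(-5))) * (exp((-10) t) - 1)
       = 1/40 - exp(-10*t)/40.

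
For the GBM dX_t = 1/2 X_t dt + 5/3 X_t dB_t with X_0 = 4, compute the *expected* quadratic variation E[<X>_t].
E[<X>_t] = 200*exp(34*t/9)/17 - 200/17

<X>_t = int_0^t ((5/3) * X_s)^2 ds. Taking expectation inside the integral: E[<X>_t] = (5/3)^2 * int_0^t E[X_s^2] ds. For GBM, E[X_s^2] = x_0^2 * exp((2 mu + sigma^2) s). Integrating:
  E[<X>_t] = (5/3)^2 * 4^2 * (exp((2*(1/2) + (5/3)^2) t) - 1) / (2*(1/2) + (5/3)^2)
           = (5/3)^2 * 4^2 * (exp((34/9) t) - 1) / (34/9) = 200*exp(34*t/9)/17 - 200/17.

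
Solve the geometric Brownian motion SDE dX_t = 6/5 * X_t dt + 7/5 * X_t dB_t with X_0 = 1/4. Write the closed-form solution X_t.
X_t = 1/4 * exp((11/50) * t + (7/5) * B_t)

For GBM dX = mu X dt + sigma X dB with X_0 = x_0, apply Itô to Y = log X: dY = (mu - sigma^2/2) dt + sigma dB, so Y_t = log(x_0) + (mu - sigma^2/2) t + sigma B_t and hence X_t = x_0 * exp((mu - sigma^2/2) t + sigma B_t).
With mu = 6/5, sigma = 7/5, x_0 = 1/4, this gives:
  X_t = 1/4 * exp((11/50) * t + (7/5) * B_t).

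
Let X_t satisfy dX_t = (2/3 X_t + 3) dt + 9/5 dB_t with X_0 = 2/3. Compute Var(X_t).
Var(X_t) = 243*exp(4*t/3)/100 - 243/100

The variance V(t) = Var(X_t) satisfies V'(t) = 2 a V(t) + c^2 with V(0) = 0 (drift coefficient is linear in X, diffusion is constant). With a = 2/3, c = 9/5, the solution is
  V(t) = (c^2 / (2 a)) * (exp(2 a t) - 1)
       = ((9/5)^2 / (2*(2/3))) * (exp((4/3) t) - 1)
       = 243*exp(4*t/3)/100 - 243/100.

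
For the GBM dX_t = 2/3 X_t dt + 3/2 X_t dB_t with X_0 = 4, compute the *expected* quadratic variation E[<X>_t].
E[<X>_t] = 432*exp(43*t/12)/43 - 432/43

<X>_t = int_0^t ((3/2) * X_s)^2 ds. Taking expectation inside the integral: E[<X>_t] = (3/2)^2 * int_0^t E[X_s^2] ds. For GBM, E[X_s^2] = x_0^2 * exp((2 mu + sigma^2) s). Integrating:
  E[<X>_t] = (3/2)^2 * 4^2 * (exp((2*(2/3) + (3/2)^2) t) - 1) / (2*(2/3) + (3/2)^2)
           = (3/2)^2 * 4^2 * (exp((43/12) t) - 1) / (43/12) = 432*exp(43*t/12)/43 - 432/43.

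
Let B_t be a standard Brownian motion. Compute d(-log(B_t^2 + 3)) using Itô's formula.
d(-log(B_t^2 + 3)) = ((B_t^2 - 3)/(B_t^2 + 3)^2) dt + (-2*B_t/(B_t^2 + 3)) dB_t

Itô's formula for f(B_t) gives d f(B_t) = f'(B_t) dB_t + (1/2) f''(B_t) dt. Compute derivatives of f(x) = -log(x^2 + 3):
  f'(x)  = -2*x/(x^2 + 3)
  f''(x) = 2*(x^2 - 3)/(x^2 + 3)^2
Substitute x = B_t and multiply the f'' term by 1/2:
  drift     = (1/2) * (2*(x^2 - 3)/(x^2 + 3)^2) evaluated at B_t = (B_t^2 - 3)/(B_t^2 + 3)^2
  diffusion = (-2*x/(x^2 + 3)) evaluated at B_t = -2*B_t/(B_t^2 + 3)
Therefore d(-log(B_t^2 + 3)) = ((B_t^2 - 3)/(B_t^2 + 3)^2) dt + (-2*B_t/(B_t^2 + 3)) dB_t.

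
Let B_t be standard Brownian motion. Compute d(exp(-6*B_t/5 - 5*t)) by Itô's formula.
d(exp(-6*B_t/5 - 5*t)) = (-107*exp(-6*B_t/5 - 5*t)/25) dt + (-6*exp(-6*B_t/5 - 5*t)/5) dB_t

Itô's formula for f(t, x): d f(t, B_t) = (f_t + (1/2) f_xx) dt + f_x dB_t. Compute partials of f(t, x) = exp(-5*t - 6*x/5):
  f_t(t,x)  = -5*exp(-5*t - 6*x/5)
  f_x(t,x)  = -6*exp(-5*t - 6*x/5)/5
  f_xx(t,x) = 36*exp(-5*t - 6*x/5)/25
Assemble drift = f_t + (1/2) f_xx = -107*exp(-5*t - 6*x/5)/25 and diffusion = f_x = -6*exp(-5*t - 6*x/5)/5. Substituting x = B_t:
  d(exp(-6*B_t/5 - 5*t)) = (-107*exp(-6*B_t/5 - 5*t)/25) dt + (-6*exp(-6*B_t/5 - 5*t)/5) dB_t.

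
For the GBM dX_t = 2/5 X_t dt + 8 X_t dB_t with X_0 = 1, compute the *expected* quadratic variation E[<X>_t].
E[<X>_t] = 80*exp(324*t/5)/81 - 80/81

<X>_t = int_0^t (8 * X_s)^2 ds. Taking expectation inside the integral: E[<X>_t] = 8^2 * int_0^t E[X_s^2] ds. For GBM, E[X_s^2] = x_0^2 * exp((2 mu + sigma^2) s). Integrating:
  E[<X>_t] = 8^2 * 1^2 * (exp((2*(2/5) + 8^2) t) - 1) / (2*(2/5) + 8^2)
           = 8^2 * 1^2 * (exp((324/5) t) - 1) / (324/5) = 80*exp(324*t/5)/81 - 80/81.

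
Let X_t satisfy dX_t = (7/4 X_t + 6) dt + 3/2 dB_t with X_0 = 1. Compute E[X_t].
E[X_t] = 31*exp(7*t/4)/7 - 24/7

Taking expectations and using E[dB_t] = 0, the mean m(t) = E[X_t] satisfies the ODE m'(t) = a m(t) + b with m(0) = x_0. With a = 7/4, b = 6, x_0 = 1, the solution is
  m(t) = x_0 * exp(a t) + (b/a) * (exp(a t) - 1)
       = 1 * exp((7/4) t) + (6/(7/4)) * (exp((7/4) t) - 1)
       = 31*exp(7*t/4)/7 - 24/7.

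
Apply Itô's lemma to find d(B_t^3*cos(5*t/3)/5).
d(B_t^3*cos(5*t/3)/5) = (B_t*(-5*B_t^2*sin(5*t/3) + 9*cos(5*t/3))/15) dt + (3*B_t^2*cos(5*t/3)/5) dB_t

Itô's formula for f(t, x): d f(t, B_t) = (f_t + (1/2) f_xx) dt + f_x dB_t. Compute partials of f(t, x) = x^3*cos(5*t/3)/5:
  f_t(t,x)  = -x^3*sin(5*t/3)/3
  f_x(t,x)  = 3*x^2*cos(5*t/3)/5
  f_xx(t,x) = 6*x*cos(5*t/3)/5
Assemble drift = f_t + (1/2) f_xx = x*(-5*x^2*sin(5*t/3) + 9*cos(5*t/3))/15 and diffusion = f_x = 3*x^2*cos(5*t/3)/5. Substituting x = B_t:
  d(B_t^3*cos(5*t/3)/5) = (B_t*(-5*B_t^2*sin(5*t/3) + 9*cos(5*t/3))/15) dt + (3*B_t^2*cos(5*t/3)/5) dB_t.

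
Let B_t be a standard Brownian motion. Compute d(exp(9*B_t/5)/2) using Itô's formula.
d(exp(9*B_t/5)/2) = (81*exp(9*B_t/5)/100) dt + (9*exp(9*B_t/5)/10) dB_t

Itô's formula for f(B_t) gives d f(B_t) = f'(B_t) dB_t + (1/2) f''(B_t) dt. Compute derivatives of f(x) = exp(9*x/5)/2:
  f'(x)  = 9*exp(9*x/5)/10
  f''(x) = 81*exp(9*x/5)/50
Substitute x = B_t and multiply the f'' term by 1/2:
  drift     = (1/2) * (81*exp(9*x/5)/50) evaluated at B_t = 81*exp(9*B_t/5)/100
  diffusion = (9*exp(9*x/5)/10) evaluated at B_t = 9*exp(9*B_t/5)/10
Therefore d(exp(9*B_t/5)/2) = (81*exp(9*B_t/5)/100) dt + (9*exp(9*B_t/5)/10) dB_t.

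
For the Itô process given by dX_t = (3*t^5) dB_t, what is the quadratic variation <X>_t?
<X>_t = 9*t^11/11

For an Itô process dX_t = a(t) dt + b(t) dB_t, the quadratic variation is <X>_t = int_0^t b(s)^2 ds (the drift term does not contribute). Here b(s) = 3*s^5, so
  b(s)^2 = 9*s^10.
Integrating from 0 to t:
  <X>_t = int_0^t (9*s^10) ds = 9*t^11/11.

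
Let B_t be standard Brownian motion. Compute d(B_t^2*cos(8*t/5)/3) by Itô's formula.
d(B_t^2*cos(8*t/5)/3) = (-8*B_t^2*sin(8*t/5)/15 + cos(8*t/5)/3) dt + (2*B_t*cos(8*t/5)/3) dB_t

Itô's formula for f(t, x): d f(t, B_t) = (f_t + (1/2) f_xx) dt + f_x dB_t. Compute partials of f(t, x) = x^2*cos(8*t/5)/3:
  f_t(t,x)  = -8*x^2*sin(8*t/5)/15
  f_x(t,x)  = 2*x*cos(8*t/5)/3
  f_xx(t,x) = 2*cos(8*t/5)/3
Assemble drift = f_t + (1/2) f_xx = -8*x^2*sin(8*t/5)/15 + cos(8*t/5)/3 and diffusion = f_x = 2*x*cos(8*t/5)/3. Substituting x = B_t:
  d(B_t^2*cos(8*t/5)/3) = (-8*B_t^2*sin(8*t/5)/15 + cos(8*t/5)/3) dt + (2*B_t*cos(8*t/5)/3) dB_t.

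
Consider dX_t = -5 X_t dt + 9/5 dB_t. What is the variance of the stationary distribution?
lim Var(X_t) = 81/250

The OU SDE dX = -theta X dt + sigma dB admits the integrating factor exp(theta t): d(exp(theta t) X_t) = sigma exp(theta t) dB_t. Integrating from 0 to t gives X_t = x_0 * exp(-theta t) + sigma * int_0^t exp(-theta (t-s)) dB_s for any initial x_0. The Itô integral has variance (by the Itô isometry) sigma^2 * int_0^t exp(-2 theta (t - s)) ds = sigma^2 * (1 - exp(-2 theta t)) / (2 theta), independent of x_0.
With theta = 5, sigma = 9/5:
  Var(X_t) = (9/5)^2 * (1 - exp(-2*5 t)) / (2 * 5) = 81/250 - 81*exp(-10*t)/250.
As t -> infinity, exp(-2*5 t) -> 0, so the stationary variance is sigma^2 / (2 theta) = 81/250.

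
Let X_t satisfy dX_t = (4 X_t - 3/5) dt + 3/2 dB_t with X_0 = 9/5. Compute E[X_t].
E[X_t] = 33*exp(4*t)/20 + 3/20

Taking expectations and using E[dB_t] = 0, the mean m(t) = E[X_t] satisfies the ODE m'(t) = a m(t) + b with m(0) = x_0. With a = 4, b = -3/5, x_0 = 9/5, the solution is
  m(t) = x_0 * exp(a t) + (b/a) * (exp(a t) - 1)
       = (9/5) * exp(4 t) + ((-3/5)/4) * (exp(4 t) - 1)
       = 33*exp(4*t)/20 + 3/20.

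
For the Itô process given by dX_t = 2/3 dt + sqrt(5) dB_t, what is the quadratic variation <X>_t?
<X>_t = 5*t

For an Itô process dX_t = a(t) dt + b(t) dB_t, the quadratic variation is <X>_t = int_0^t b(s)^2 ds (the drift term does not contribute). Here b(s) = sqrt(5), so
  b(s)^2 = 5.
Integrating from 0 to t:
  <X>_t = int_0^t (5) ds = 5*t.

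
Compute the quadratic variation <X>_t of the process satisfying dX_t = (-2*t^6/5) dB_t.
<X>_t = 4*t^13/325

For an Itô process dX_t = a(t) dt + b(t) dB_t, the quadratic variation is <X>_t = int_0^t b(s)^2 ds (the drift term does not contribute). Here b(s) = -2*s^6/5, so
  b(s)^2 = 4*s^12/25.
Integrating from 0 to t:
  <X>_t = int_0^t (4*s^12/25) ds = 4*t^13/325.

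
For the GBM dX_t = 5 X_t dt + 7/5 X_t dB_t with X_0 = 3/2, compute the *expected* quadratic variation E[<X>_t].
E[<X>_t] = 441*exp(299*t/25)/1196 - 441/1196

<X>_t = int_0^t ((7/5) * X_s)^2 ds. Taking expectation inside the integral: E[<X>_t] = (7/5)^2 * int_0^t E[X_s^2] ds. For GBM, E[X_s^2] = x_0^2 * exp((2 mu + sigma^2) s). Integrating:
  E[<X>_t] = (7/5)^2 * (3/2)^2 * (exp((2*5 + (7/5)^2) t) - 1) / (2*5 + (7/5)^2)
           = (7/5)^2 * (3/2)^2 * (exp((299/25) t) - 1) / (299/25) = 441*exp(299*t/25)/1196 - 441/1196.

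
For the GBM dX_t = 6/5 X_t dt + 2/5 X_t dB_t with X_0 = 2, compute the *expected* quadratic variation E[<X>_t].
E[<X>_t] = exp(64*t/25)/4 - 1/4

<X>_t = int_0^t ((2/5) * X_s)^2 ds. Taking expectation inside the integral: E[<X>_t] = (2/5)^2 * int_0^t E[X_s^2] ds. For GBM, E[X_s^2] = x_0^2 * exp((2 mu + sigma^2) s). Integrating:
  E[<X>_t] = (2/5)^2 * 2^2 * (exp((2*(6/5) + (2/5)^2) t) - 1) / (2*(6/5) + (2/5)^2)
           = (2/5)^2 * 2^2 * (exp((64/25) t) - 1) / (64/25) = exp(64*t/25)/4 - 1/4.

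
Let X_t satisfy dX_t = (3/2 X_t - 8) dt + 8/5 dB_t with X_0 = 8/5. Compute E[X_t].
E[X_t] = 16/3 - 56*exp(3*t/2)/15

Taking expectations and using E[dB_t] = 0, the mean m(t) = E[X_t] satisfies the ODE m'(t) = a m(t) + b with m(0) = x_0. With a = 3/2, b = -8, x_0 = 8/5, the solution is
  m(t) = x_0 * exp(a t) + (b/a) * (exp(a t) - 1)
       = (8/5) * exp((3/2) t) + ((-8)/(3/2)) * (exp((3/2) t) - 1)
       = 16/3 - 56*exp(3*t/2)/15.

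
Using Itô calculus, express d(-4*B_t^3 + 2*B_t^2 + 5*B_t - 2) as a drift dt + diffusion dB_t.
d(-4*B_t^3 + 2*B_t^2 + 5*B_t - 2) = (2 - 12*B_t) dt + (-12*B_t^2 + 4*B_t + 5) dB_t

Itô's formula for f(B_t) gives d f(B_t) = f'(B_t) dB_t + (1/2) f''(B_t) dt. Compute derivatives of f(x) = -4*x^3 + 2*x^2 + 5*x - 2:
  f'(x)  = -12*x^2 + 4*x + 5
  f''(x) = 4 - 24*x
Substitute x = B_t and multiply the f'' term by 1/2:
  drift     = (1/2) * (4 - 24*x) evaluated at B_t = 2 - 12*B_t
  diffusion = (-12*x^2 + 4*x + 5) evaluated at B_t = -12*B_t^2 + 4*B_t + 5
Therefore d(-4*B_t^3 + 2*B_t^2 + 5*B_t - 2) = (2 - 12*B_t) dt + (-12*B_t^2 + 4*B_t + 5) dB_t.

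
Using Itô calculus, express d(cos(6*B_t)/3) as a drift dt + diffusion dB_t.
d(cos(6*B_t)/3) = (-6*cos(6*B_t)) dt + (-2*sin(6*B_t)) dB_t

Itô's formula for f(B_t) gives d f(B_t) = f'(B_t) dB_t + (1/2) f''(B_t) dt. Compute derivatives of f(x) = cos(6*x)/3:
  f'(x)  = -2*sin(6*x)
  f''(x) = -12*cos(6*x)
Substitute x = B_t and multiply the f'' term by 1/2:
  drift     = (1/2) * (-12*cos(6*x)) evaluated at B_t = -6*cos(6*B_t)
  diffusion = (-2*sin(6*x)) evaluated at B_t = -2*sin(6*B_t)
Therefore d(cos(6*B_t)/3) = (-6*cos(6*B_t)) dt + (-2*sin(6*B_t)) dB_t.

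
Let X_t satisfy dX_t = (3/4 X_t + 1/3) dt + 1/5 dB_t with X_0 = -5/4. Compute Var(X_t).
Var(X_t) = 2*exp(3*t/2)/75 - 2/75

The variance V(t) = Var(X_t) satisfies V'(t) = 2 a V(t) + c^2 with V(0) = 0 (drift coefficient is linear in X, diffusion is constant). With a = 3/4, c = 1/5, the solution is
  V(t) = (c^2 / (2 a)) * (exp(2 a t) - 1)
       = ((1/5)^2 / (2*(3/4))) * (exp((3/2) t) - 1)
       = 2*exp(3*t/2)/75 - 2/75.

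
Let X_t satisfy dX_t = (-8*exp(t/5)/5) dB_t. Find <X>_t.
<X>_t = 32*exp(2*t/5)/5 - 32/5

For an Itô process dX_t = a(t) dt + b(t) dB_t, the quadratic variation is <X>_t = int_0^t b(s)^2 ds (the drift term does not contribute). Here b(s) = -8*exp(s/5)/5, so
  b(s)^2 = 64*exp(2*s/5)/25.
Integrating from 0 to t:
  <X>_t = int_0^t (64*exp(2*s/5)/25) ds = 32*exp(2*t/5)/5 - 32/5.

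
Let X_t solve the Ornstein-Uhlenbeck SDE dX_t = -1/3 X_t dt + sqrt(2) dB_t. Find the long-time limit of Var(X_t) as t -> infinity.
lim Var(X_t) = 3

The OU SDE dX = -theta X dt + sigma dB admits the integrating factor exp(theta t): d(exp(theta t) X_t) = sigma exp(theta t) dB_t. Integrating from 0 to t gives X_t = x_0 * exp(-theta t) + sigma * int_0^t exp(-theta (t-s)) dB_s for any initial x_0. The Itô integral has variance (by the Itô isometry) sigma^2 * int_0^t exp(-2 theta (t - s)) ds = sigma^2 * (1 - exp(-2 theta t)) / (2 theta), independent of x_0.
With theta = 1/3, sigma = sqrt(2):
  Var(X_t) = (sqrt(2))^2 * (1 - exp(-2*1/3 t)) / (2 * 1/3) = 3 - 3*exp(-2*t/3).
As t -> infinity, exp(-2*1/3 t) -> 0, so the stationary variance is sigma^2 / (2 theta) = 3.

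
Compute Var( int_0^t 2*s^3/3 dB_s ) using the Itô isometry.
Var = 4*t^7/63

The Itô integral of a deterministic integrand f(s) has mean 0 because each increment f(s) * (B_{s+ds} - B_s) has mean 0. By the Itô isometry:
  Var( int_0^t f(s) dB_s ) = E[ (int_0^t f(s) dB_s)^2 ] = int_0^t f(s)^2 ds.
Here f(s) = 2*s^3/3, so f(s)^2 = 4*s^6/9. Integrate:
  int_0^t (4*s^6/9) ds = 4*t^7/63.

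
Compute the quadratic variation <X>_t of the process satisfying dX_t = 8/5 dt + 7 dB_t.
<X>_t = 49*t

For an Itô process dX_t = a(t) dt + b(t) dB_t, the quadratic variation is <X>_t = int_0^t b(s)^2 ds (the drift term does not contribute). Here b(s) = 7, so
  b(s)^2 = 49.
Integrating from 0 to t:
  <X>_t = int_0^t (49) ds = 49*t.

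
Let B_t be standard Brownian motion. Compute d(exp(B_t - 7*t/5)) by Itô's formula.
d(exp(B_t - 7*t/5)) = (-9*exp(B_t - 7*t/5)/10) dt + (exp(B_t - 7*t/5)) dB_t

Itô's formula for f(t, x): d f(t, B_t) = (f_t + (1/2) f_xx) dt + f_x dB_t. Compute partials of f(t, x) = exp(-7*t/5 + x):
  f_t(t,x)  = -7*exp(-7*t/5 + x)/5
  f_x(t,x)  = exp(-7*t/5 + x)
  f_xx(t,x) = exp(-7*t/5 + x)
Assemble drift = f_t + (1/2) f_xx = -9*exp(-7*t/5 + x)/10 and diffusion = f_x = exp(-7*t/5 + x). Substituting x = B_t:
  d(exp(B_t - 7*t/5)) = (-9*exp(B_t - 7*t/5)/10) dt + (exp(B_t - 7*t/5)) dB_t.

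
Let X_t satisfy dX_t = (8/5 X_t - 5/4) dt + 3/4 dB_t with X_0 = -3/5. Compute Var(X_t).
Var(X_t) = 45*exp(16*t/5)/256 - 45/256

The variance V(t) = Var(X_t) satisfies V'(t) = 2 a V(t) + c^2 with V(0) = 0 (drift coefficient is linear in X, diffusion is constant). With a = 8/5, c = 3/4, the solution is
  V(t) = (c^2 / (2 a)) * (exp(2 a t) - 1)
       = ((3/4)^2 / (2*(8/5))) * (exp((16/5) t) - 1)
       = 45*exp(16*t/5)/256 - 45/256.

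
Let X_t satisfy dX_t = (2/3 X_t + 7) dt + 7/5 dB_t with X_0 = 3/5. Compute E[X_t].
E[X_t] = 111*exp(2*t/3)/10 - 21/2

Taking expectations and using E[dB_t] = 0, the mean m(t) = E[X_t] satisfies the ODE m'(t) = a m(t) + b with m(0) = x_0. With a = 2/3, b = 7, x_0 = 3/5, the solution is
  m(t) = x_0 * exp(a t) + (b/a) * (exp(a t) - 1)
       = (3/5) * exp((2/3) t) + (7/(2/3)) * (exp((2/3) t) - 1)
       = 111*exp(2*t/3)/10 - 21/2.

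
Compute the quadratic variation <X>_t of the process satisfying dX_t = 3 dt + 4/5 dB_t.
<X>_t = 16*t/25

For an Itô process dX_t = a(t) dt + b(t) dB_t, the quadratic variation is <X>_t = int_0^t b(s)^2 ds (the drift term does not contribute). Here b(s) = 4/5, so
  b(s)^2 = 16/25.
Integrating from 0 to t:
  <X>_t = int_0^t (16/25) ds = 16*t/25.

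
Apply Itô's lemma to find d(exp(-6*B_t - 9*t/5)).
d(exp(-6*B_t - 9*t/5)) = (81*exp(-6*B_t - 9*t/5)/5) dt + (-6*exp(-6*B_t - 9*t/5)) dB_t

Itô's formula for f(t, x): d f(t, B_t) = (f_t + (1/2) f_xx) dt + f_x dB_t. Compute partials of f(t, x) = exp(-9*t/5 - 6*x):
  f_t(t,x)  = -9*exp(-9*t/5 - 6*x)/5
  f_x(t,x)  = -6*exp(-9*t/5 - 6*x)
  f_xx(t,x) = 36*exp(-9*t/5 - 6*x)
Assemble drift = f_t + (1/2) f_xx = 81*exp(-9*t/5 - 6*x)/5 and diffusion = f_x = -6*exp(-9*t/5 - 6*x). Substituting x = B_t:
  d(exp(-6*B_t - 9*t/5)) = (81*exp(-6*B_t - 9*t/5)/5) dt + (-6*exp(-6*B_t - 9*t/5)) dB_t.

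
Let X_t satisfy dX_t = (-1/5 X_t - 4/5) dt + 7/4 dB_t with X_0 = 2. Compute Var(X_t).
Var(X_t) = 245/32 - 245*exp(-2*t/5)/32

The variance V(t) = Var(X_t) satisfies V'(t) = 2 a V(t) + c^2 with V(0) = 0 (drift coefficient is linear in X, diffusion is constant). With a = -1/5, c = 7/4, the solution is
  V(t) = (c^2 / (2 a)) * (exp(2 a t) - 1)
       = ((7/4)^2 / (2*(-1/5))) * (exp((-2/5) t) - 1)
       = 245/32 - 245*exp(-2*t/5)/32.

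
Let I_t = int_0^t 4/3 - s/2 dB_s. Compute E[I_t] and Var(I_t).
E[I_t] = 0; Var(I_t) = t*(3*t^2 - 24*t + 64)/36

The Itô integral of a deterministic integrand f(s) has mean 0 because each increment f(s) * (B_{s+ds} - B_s) has mean 0. By the Itô isometry:
  Var( int_0^t f(s) dB_s ) = E[ (int_0^t f(s) dB_s)^2 ] = int_0^t f(s)^2 ds.
Here f(s) = 4/3 - s/2, so f(s)^2 = (3*s - 8)^2/36. Integrate:
  int_0^t ((3*s - 8)^2/36) ds = t*(3*t^2 - 24*t + 64)/36.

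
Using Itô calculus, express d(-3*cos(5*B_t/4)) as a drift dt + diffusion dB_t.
d(-3*cos(5*B_t/4)) = (75*cos(5*B_t/4)/32) dt + (15*sin(5*B_t/4)/4) dB_t

Itô's formula for f(B_t) gives d f(B_t) = f'(B_t) dB_t + (1/2) f''(B_t) dt. Compute derivatives of f(x) = -3*cos(5*x/4):
  f'(x)  = 15*sin(5*x/4)/4
  f''(x) = 75*cos(5*x/4)/16
Substitute x = B_t and multiply the f'' term by 1/2:
  drift     = (1/2) * (75*cos(5*x/4)/16) evaluated at B_t = 75*cos(5*B_t/4)/32
  diffusion = (15*sin(5*x/4)/4) evaluated at B_t = 15*sin(5*B_t/4)/4
Therefore d(-3*cos(5*B_t/4)) = (75*cos(5*B_t/4)/32) dt + (15*sin(5*B_t/4)/4) dB_t.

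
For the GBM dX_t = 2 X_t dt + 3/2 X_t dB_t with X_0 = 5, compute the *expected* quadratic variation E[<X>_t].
E[<X>_t] = 9*exp(25*t/4) - 9

<X>_t = int_0^t ((3/2) * X_s)^2 ds. Taking expectation inside the integral: E[<X>_t] = (3/2)^2 * int_0^t E[X_s^2] ds. For GBM, E[X_s^2] = x_0^2 * exp((2 mu + sigma^2) s). Integrating:
  E[<X>_t] = (3/2)^2 * 5^2 * (exp((2*2 + (3/2)^2) t) - 1) / (2*2 + (3/2)^2)
           = (3/2)^2 * 5^2 * (exp((25/4) t) - 1) / (25/4) = 9*exp(25*t/4) - 9.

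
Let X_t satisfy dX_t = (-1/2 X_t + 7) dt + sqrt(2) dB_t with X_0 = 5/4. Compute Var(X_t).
Var(X_t) = 2 - 2*exp(-t)

The variance V(t) = Var(X_t) satisfies V'(t) = 2 a V(t) + c^2 with V(0) = 0 (drift coefficient is linear in X, diffusion is constant). With a = -1/2, c = sqrt(2), the solution is
  V(t) = (c^2 / (2 a)) * (exp(2 a t) - 1)
       = (sqrt(2)^2 / (2*(-1/2))) * (exp((-1) t) - 1)
       = 2 - 2*exp(-t).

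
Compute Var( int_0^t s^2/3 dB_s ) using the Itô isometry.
Var = t^5/45

The Itô integral of a deterministic integrand f(s) has mean 0 because each increment f(s) * (B_{s+ds} - B_s) has mean 0. By the Itô isometry:
  Var( int_0^t f(s) dB_s ) = E[ (int_0^t f(s) dB_s)^2 ] = int_0^t f(s)^2 ds.
Here f(s) = s^2/3, so f(s)^2 = s^4/9. Integrate:
  int_0^t (s^4/9) ds = t^5/45.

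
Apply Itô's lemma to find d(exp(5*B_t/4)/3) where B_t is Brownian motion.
d(exp(5*B_t/4)/3) = (25*exp(5*B_t/4)/96) dt + (5*exp(5*B_t/4)/12) dB_t

Itô's formula for f(B_t) gives d f(B_t) = f'(B_t) dB_t + (1/2) f''(B_t) dt. Compute derivatives of f(x) = exp(5*x/4)/3:
  f'(x)  = 5*exp(5*x/4)/12
  f''(x) = 25*exp(5*x/4)/48
Substitute x = B_t and multiply the f'' term by 1/2:
  drift     = (1/2) * (25*exp(5*x/4)/48) evaluated at B_t = 25*exp(5*B_t/4)/96
  diffusion = (5*exp(5*x/4)/12) evaluated at B_t = 5*exp(5*B_t/4)/12
Therefore d(exp(5*B_t/4)/3) = (25*exp(5*B_t/4)/96) dt + (5*exp(5*B_t/4)/12) dB_t.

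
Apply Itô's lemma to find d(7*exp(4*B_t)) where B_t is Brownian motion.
d(7*exp(4*B_t)) = (56*exp(4*B_t)) dt + (28*exp(4*B_t)) dB_t

Itô's formula for f(B_t) gives d f(B_t) = f'(B_t) dB_t + (1/2) f''(B_t) dt. Compute derivatives of f(x) = 7*exp(4*x):
  f'(x)  = 28*exp(4*x)
  f''(x) = 112*exp(4*x)
Substitute x = B_t and multiply the f'' term by 1/2:
  drift     = (1/2) * (112*exp(4*x)) evaluated at B_t = 56*exp(4*B_t)
  diffusion = (28*exp(4*x)) evaluated at B_t = 28*exp(4*B_t)
Therefore d(7*exp(4*B_t)) = (56*exp(4*B_t)) dt + (28*exp(4*B_t)) dB_t.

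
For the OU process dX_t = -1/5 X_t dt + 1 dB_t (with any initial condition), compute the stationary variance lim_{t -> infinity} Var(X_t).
lim Var(X_t) = 5/2

The OU SDE dX = -theta X dt + sigma dB admits the integrating factor exp(theta t): d(exp(theta t) X_t) = sigma exp(theta t) dB_t. Integrating from 0 to t gives X_t = x_0 * exp(-theta t) + sigma * int_0^t exp(-theta (t-s)) dB_s for any initial x_0. The Itô integral has variance (by the Itô isometry) sigma^2 * int_0^t exp(-2 theta (t - s)) ds = sigma^2 * (1 - exp(-2 theta t)) / (2 theta), independent of x_0.
With theta = 1/5, sigma = 1:
  Var(X_t) = (1)^2 * (1 - exp(-2*1/5 t)) / (2 * 1/5) = 5/2 - 5*exp(-2*t/5)/2.
As t -> infinity, exp(-2*1/5 t) -> 0, so the stationary variance is sigma^2 / (2 theta) = 5/2.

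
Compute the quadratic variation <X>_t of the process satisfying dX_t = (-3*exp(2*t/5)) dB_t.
<X>_t = 45*exp(4*t/5)/4 - 45/4

For an Itô process dX_t = a(t) dt + b(t) dB_t, the quadratic variation is <X>_t = int_0^t b(s)^2 ds (the drift term does not contribute). Here b(s) = -3*exp(2*s/5), so
  b(s)^2 = 9*exp(4*s/5).
Integrating from 0 to t:
  <X>_t = int_0^t (9*exp(4*s/5)) ds = 45*exp(4*t/5)/4 - 45/4.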